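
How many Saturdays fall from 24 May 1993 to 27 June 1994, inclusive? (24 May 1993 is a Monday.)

57

24 May 1993 is a Monday; the first Saturday on or after it is 29 May 1993 (5 days later).
From 29 May 1993 to 27 June 1994: 216 + 178 = 394 days (rest of 1993, to 27 June 1994 in 1994).
394 ÷ 7 = 56 full weeks with remainder 2, so 56 more Saturdays after the first → 57.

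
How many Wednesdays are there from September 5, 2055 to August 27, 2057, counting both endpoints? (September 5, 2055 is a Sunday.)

September 5, 2055 is a Sunday; the first Wednesday on or after it is September 8, 2055 (3 days later).
From September 8, 2055 to August 27, 2057: 114 + 366 + 239 = 719 days (rest of 2055, 2056, to August 27, 2057 in 2057).
719 ÷ 7 = 102 full weeks with remainder 5, so 102 more Wednesdays after the first → 103.

103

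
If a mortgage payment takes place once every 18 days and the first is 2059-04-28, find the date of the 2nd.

2059-05-16

The 2nd occurrence is 1 interval after the first: 1 × 18 = 18 days after 2059-04-28.
April has 30 days — 2 days to the end of April leaves 16.
16 days into May → 2059-05-16.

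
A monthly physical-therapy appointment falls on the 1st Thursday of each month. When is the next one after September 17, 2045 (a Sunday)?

October 5, 2045

September 2045 starts on a Friday, so its 1st Thursday is September 7, 2045 (6 days in).
That is not after September 17, 2045, so look at October 2045.
October 2045 starts on a Sunday, so its 1st Thursday is October 5, 2045 (4 days in).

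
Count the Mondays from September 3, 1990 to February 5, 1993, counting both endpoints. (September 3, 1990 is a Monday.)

September 3, 1990 is a Monday; the first Monday on or after it is September 3, 1990.
From September 3, 1990 to February 5, 1993: 119 + 365 + 366 + 36 = 886 days (rest of 1990, 1991, 1992, to February 5, 1993 in 1993).
886 ÷ 7 = 126 full weeks with remainder 4, so 126 more Mondays after the first → 127.

127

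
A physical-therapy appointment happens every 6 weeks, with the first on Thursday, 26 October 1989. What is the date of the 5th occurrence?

12 April 1990

The 5th occurrence is 4 intervals after the first: 4 × 42 = 168 days after 26 October 1989.
October has 31 days — 5 days to the end of October leaves 163.
November has 30 days (133 left).
December has 31 days (102 left).
January has 31 days (71 left).
February has 28 days (43 left).
March has 31 days (12 left).
12 days into April → 12 April 1990.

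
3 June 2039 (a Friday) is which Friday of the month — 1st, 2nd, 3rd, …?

Day 3 falls in week ⌈3/7⌉ of the month.
Days 1–7 hold the 1st Friday, 8–14 the 2nd, 15–21 the 3rd, 22–28 the 4th, 29–31 the 5th.
3 is in the range for the 1st.

1st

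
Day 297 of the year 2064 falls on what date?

Jan has 31 days (297 − 31 = 266 remain).
Feb has 29 days (266 − 29 = 237 remain).
Mar has 31 days (237 − 31 = 206 remain).
Apr has 30 days (206 − 30 = 176 remain).
May has 31 days (176 − 31 = 145 remain).
Jun has 30 days (145 − 30 = 115 remain).
Jul has 31 days (115 − 31 = 84 remain).
Aug has 31 days (84 − 31 = 53 remain).
Sep has 30 days (53 − 30 = 23 remain).
23 into Oct → Oct 23.

Oct 23, 2064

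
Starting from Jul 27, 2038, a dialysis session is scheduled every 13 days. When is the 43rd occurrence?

Jan 24, 2040

The 43rd occurrence is 42 intervals after the first: 42 × 13 = 546 days after Jul 27, 2038.
Jul has 31 days — 4 days to the end of Jul leaves 542.
From end of Jul to end of 2038 is 153 days (389 left).
2039 has 365 days (24 left).
24 days into Jan → Jan 24, 2040.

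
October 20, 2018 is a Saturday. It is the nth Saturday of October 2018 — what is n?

Day 20 falls in week ⌈20/7⌉ of the month.
Days 1–7 hold the 1st Saturday, 8–14 the 2nd, 15–21 the 3rd, 22–28 the 4th, 29–31 the 5th.
20 is in the range for the 3rd.

3rd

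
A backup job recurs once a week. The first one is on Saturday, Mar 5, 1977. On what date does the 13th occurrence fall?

The 13th occurrence is 12 intervals after the first: 12 × 7 = 84 days after Mar 5, 1977.
Mar has 31 days — 26 days to the end of Mar leaves 58.
Apr has 30 days (28 left).
28 days into May → May 28, 1977.

May 28, 1977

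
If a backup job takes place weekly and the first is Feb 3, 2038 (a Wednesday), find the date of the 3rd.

The 3rd occurrence is 2 intervals after the first: 2 × 7 = 14 days after Feb 3, 2038.
14 days later is Feb 17, 2038.

Feb 17, 2038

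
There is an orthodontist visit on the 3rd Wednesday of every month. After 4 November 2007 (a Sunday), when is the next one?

21 November 2007

November 2007 starts on a Thursday; its first Wednesday is the 7th, so the 3rd Wednesday is the 21st — 21 November 2007.
21 November 2007 is after 4 November 2007, so that is the next one.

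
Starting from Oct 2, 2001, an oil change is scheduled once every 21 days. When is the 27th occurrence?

The 27th occurrence is 26 intervals after the first: 26 × 21 = 546 days after Oct 2, 2001.
Oct has 31 days — 29 days to the end of Oct leaves 517.
From end of Oct to end of 2001 is 61 days (456 left).
2002 has 365 days (91 left).
Jan has 31 days (60 left).
Feb has 28 days (32 left).
Mar has 31 days (1 left).
1 day into Apr → Apr 1, 2003.

Apr 1, 2003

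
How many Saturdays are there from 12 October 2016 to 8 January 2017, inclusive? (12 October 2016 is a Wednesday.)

12 October 2016 is a Wednesday; the first Saturday on or after it is 15 October 2016 (3 days later).
From 15 October 2016 to 8 January 2017: 16 + 30 + 31 + 8 = 85 days (rest of October, November, December, January).
85 ÷ 7 = 12 full weeks with remainder 1, so 12 more Saturdays after the first → 13.

13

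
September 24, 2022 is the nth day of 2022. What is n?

267

Days in months before September: 31 + 28 + 31 + 30 + 31 + 30 + 31 + 31 = 243.
Plus 24 days into September → day 267.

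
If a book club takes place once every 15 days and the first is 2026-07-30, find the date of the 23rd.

2027-06-25

The 23rd occurrence is 22 intervals after the first: 22 × 15 = 330 days after 2026-07-30.
July has 31 days — 1 day to the end of July leaves 329.
August has 31 days (298 left).
September has 30 days (268 left).
October has 31 days (237 left).
November has 30 days (207 left).
December has 31 days (176 left).
January has 31 days (145 left).
February has 28 days (117 left).
March has 31 days (86 left).
April has 30 days (56 left).
May has 31 days (25 left).
25 days into June → 2027-06-25.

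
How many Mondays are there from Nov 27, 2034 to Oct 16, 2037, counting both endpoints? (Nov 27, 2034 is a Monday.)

Nov 27, 2034 is a Monday; the first Monday on or after it is Nov 27, 2034.
From Nov 27, 2034 to Oct 16, 2037: 34 + 365 + 366 + 289 = 1054 days (rest of 2034, 2035, 2036, to Oct 16, 2037 in 2037).
1054 ÷ 7 = 150 full weeks with remainder 4, so 150 more Mondays after the first → 151.

151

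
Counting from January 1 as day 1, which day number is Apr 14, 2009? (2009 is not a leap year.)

Days in months before Apr: 31 + 28 + 31 = 90.
Plus 14 days into Apr → day 104.

104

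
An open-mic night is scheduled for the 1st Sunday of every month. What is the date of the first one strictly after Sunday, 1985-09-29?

1985-10-06

September 1985 starts on a Sunday, so its 1st Sunday is 1985-09-01.
That is not after 1985-09-29, so look at October 1985.
October 1985 starts on a Tuesday, so its 1st Sunday is 1985-10-06 (5 days in).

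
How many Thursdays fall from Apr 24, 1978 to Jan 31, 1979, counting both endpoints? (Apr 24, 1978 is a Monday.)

Apr 24, 1978 is a Monday; the first Thursday on or after it is Apr 27, 1978 (3 days later).
From Apr 27, 1978 to Jan 31, 1979: 3 + 31 + 30 + 31 + 31 + 30 + 31 + 30 + 31 + 31 = 279 days (rest of Apr, May, Jun, Jul, Aug, Sep, Oct, Nov, Dec, Jan).
279 ÷ 7 = 39 full weeks with remainder 6, so 39 more Thursdays after the first → 40.

40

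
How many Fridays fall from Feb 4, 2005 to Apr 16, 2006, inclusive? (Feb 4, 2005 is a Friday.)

Feb 4, 2005 is a Friday; the first Friday on or after it is Feb 4, 2005.
From Feb 4, 2005 to Apr 16, 2006: 330 + 106 = 436 days (rest of 2005, to Apr 16, 2006 in 2006).
436 ÷ 7 = 62 full weeks with remainder 2, so 62 more Fridays after the first → 63.

63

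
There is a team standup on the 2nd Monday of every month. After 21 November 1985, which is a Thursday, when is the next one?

November 1985 starts on a Friday; its first Monday is the 4th, so the 2nd Monday is the 11th — 11 November 1985.
That is not after 21 November 1985, so look at December 1985.
December 1985 starts on a Sunday; its first Monday is the 2nd, so the 2nd Monday is the 9th — 9 December 1985.

9 December 1985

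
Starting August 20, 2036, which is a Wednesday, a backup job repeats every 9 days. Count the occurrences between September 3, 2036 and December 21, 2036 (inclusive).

Occurrences land 9·i days after August 20, 2036 for i = 0, 1, 2, …
September 3, 2036 is 14 days after the start; 14 ÷ 9 = 1 remainder 5; since the remainder is 5, round up to i = 2. First occurrence in the window: #3 on September 7, 2036 (2×9 = 18 days in).
December 21, 2036 is 123 days after the start; 123 ÷ 9 = 13 remainder 6. Last occurrence in the window: #14 on December 15, 2036.
Occurrences #3 through #14: 12 in total.

12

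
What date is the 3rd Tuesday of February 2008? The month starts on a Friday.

February 19, 2008

February 2008 begins on a Friday, so the first Tuesday is February 5 (4 days later).
The 3rd Tuesday is 2 weeks later: 5 + 14 = 19.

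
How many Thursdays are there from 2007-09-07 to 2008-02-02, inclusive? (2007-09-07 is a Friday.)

2007-09-07 is a Friday; the first Thursday on or after it is 2007-09-13 (6 days later).
From 2007-09-13 to 2008-02-02: 17 + 31 + 30 + 31 + 31 + 2 = 142 days (rest of September, October, November, December, January, February).
142 ÷ 7 = 20 full weeks with remainder 2, so 20 more Thursdays after the first → 21.

21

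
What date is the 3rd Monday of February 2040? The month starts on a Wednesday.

February 20, 2040

February 2040 begins on a Wednesday, so the first Monday is February 6 (5 days later).
The 3rd Monday is 2 weeks later: 6 + 14 = 20.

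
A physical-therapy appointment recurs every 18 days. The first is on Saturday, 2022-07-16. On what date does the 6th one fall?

2022-10-14

The 6th occurrence is 5 intervals after the first: 5 × 18 = 90 days after 2022-07-16.
July has 31 days — 15 days to the end of July leaves 75.
August has 31 days (44 left).
September has 30 days (14 left).
14 days into October → 2022-10-14.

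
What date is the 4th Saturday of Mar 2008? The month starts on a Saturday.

Mar 2008 begins on a Saturday, so the first Saturday is Mar 1.
The 4th Saturday is 3 weeks later: 1 + 21 = 22.

Mar 22, 2008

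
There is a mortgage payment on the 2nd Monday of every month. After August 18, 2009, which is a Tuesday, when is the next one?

September 14, 2009

August 2009 starts on a Saturday; its first Monday is the 3rd, so the 2nd Monday is the 10th — August 10, 2009.
That is not after August 18, 2009, so look at September 2009.
September 2009 starts on a Tuesday; its first Monday is the 7th, so the 2nd Monday is the 14th — September 14, 2009.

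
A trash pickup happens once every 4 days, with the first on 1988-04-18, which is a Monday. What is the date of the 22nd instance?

The 22nd occurrence is 21 intervals after the first: 21 × 4 = 84 days after 1988-04-18.
April has 30 days — 12 days to the end of April leaves 72.
May has 31 days (41 left).
June has 30 days (11 left).
11 days into July → 1988-07-11.

1988-07-11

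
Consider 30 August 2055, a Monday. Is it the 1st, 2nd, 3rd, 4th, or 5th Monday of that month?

Day 30 falls in week ⌈30/7⌉ of the month.
Days 1–7 hold the 1st Monday, 8–14 the 2nd, 15–21 the 3rd, 22–28 the 4th, 29–31 the 5th.
30 is in the range for the 5th.

5th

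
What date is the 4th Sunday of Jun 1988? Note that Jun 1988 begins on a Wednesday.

Jun 26, 1988

Jun 1988 begins on a Wednesday, so the first Sunday is Jun 5 (4 days later).
The 4th Sunday is 3 weeks later: 5 + 21 = 26.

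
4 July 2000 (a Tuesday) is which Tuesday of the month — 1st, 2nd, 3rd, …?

1st

Day 4 falls in week ⌈4/7⌉ of the month.
Days 1–7 hold the 1st Tuesday, 8–14 the 2nd, 15–21 the 3rd, 22–28 the 4th, 29–31 the 5th.
4 is in the range for the 1st.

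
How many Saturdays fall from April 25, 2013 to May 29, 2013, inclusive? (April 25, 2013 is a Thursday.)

April 25, 2013 is a Thursday; the first Saturday on or after it is April 27, 2013 (2 days later).
From April 27, 2013 to May 29, 2013: 3 + 29 = 32 days (rest of April, May).
32 ÷ 7 = 4 full weeks with remainder 4, so 4 more Saturdays after the first → 5.

5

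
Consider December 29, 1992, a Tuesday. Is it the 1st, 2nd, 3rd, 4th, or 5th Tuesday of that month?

Day 29 falls in week ⌈29/7⌉ of the month.
Days 1–7 hold the 1st Tuesday, 8–14 the 2nd, 15–21 the 3rd, 22–28 the 4th, 29–31 the 5th.
29 is in the range for the 5th.

5th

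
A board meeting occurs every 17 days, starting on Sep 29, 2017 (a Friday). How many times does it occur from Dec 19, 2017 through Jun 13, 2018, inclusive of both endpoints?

Occurrences land 17·i days after Sep 29, 2017 for i = 0, 1, 2, …
Dec 19, 2017 is 81 days after the start; 81 ÷ 17 = 4 remainder 13; since the remainder is 13, round up to i = 5. First occurrence in the window: #6 on Dec 23, 2017 (5×17 = 85 days in).
Jun 13, 2018 is 257 days after the start; 257 ÷ 17 = 15 remainder 2. Last occurrence in the window: #16 on Jun 11, 2018.
Occurrences #6 through #16: 11 in total.

11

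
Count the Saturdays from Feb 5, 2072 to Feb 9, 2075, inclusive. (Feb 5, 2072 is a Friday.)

Feb 5, 2072 is a Friday; the first Saturday on or after it is Feb 6, 2072 (1 day later).
From Feb 6, 2072 to Feb 9, 2075: 329 + 365 + 365 + 40 = 1099 days (rest of 2072, 2073, 2074, to Feb 9, 2075 in 2075).
1099 ÷ 7 = 157 full weeks with remainder 0, so 157 more Saturdays after the first → 158.

158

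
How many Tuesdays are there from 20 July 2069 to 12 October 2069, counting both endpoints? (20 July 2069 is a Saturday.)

12

20 July 2069 is a Saturday; the first Tuesday on or after it is 23 July 2069 (3 days later).
From 23 July 2069 to 12 October 2069: 8 + 31 + 30 + 12 = 81 days (rest of July, August, September, October).
81 ÷ 7 = 11 full weeks with remainder 4, so 11 more Tuesdays after the first → 12.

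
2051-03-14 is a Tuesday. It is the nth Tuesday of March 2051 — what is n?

Day 14 falls in week ⌈14/7⌉ of the month.
Days 1–7 hold the 1st Tuesday, 8–14 the 2nd, 15–21 the 3rd, 22–28 the 4th, 29–31 the 5th.
14 is in the range for the 2nd.

2nd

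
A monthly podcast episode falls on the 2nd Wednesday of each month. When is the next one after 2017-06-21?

June 2017 starts on a Thursday; its first Wednesday is the 7th, so the 2nd Wednesday is the 14th — 2017-06-14.
That is not after 2017-06-21, so look at July 2017.
July 2017 starts on a Saturday; its first Wednesday is the 5th, so the 2nd Wednesday is the 12th — 2017-07-12.

2017-07-12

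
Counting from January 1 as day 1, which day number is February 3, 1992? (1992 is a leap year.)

34

Days in months before February: 31 = 31.
Plus 3 days into February → day 34.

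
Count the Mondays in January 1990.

5

January 1, 1990 is a Monday; the first Monday on or after it is January 1, 1990.
From January 1, 1990 to January 31, 1990 is 31 − 1 = 30 days.
30 ÷ 7 = 4 full weeks with remainder 2, so 4 more Mondays after the first → 5.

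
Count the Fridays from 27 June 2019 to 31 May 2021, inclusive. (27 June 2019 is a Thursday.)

27 June 2019 is a Thursday; the first Friday on or after it is 28 June 2019 (1 day later).
From 28 June 2019 to 31 May 2021: 186 + 366 + 151 = 703 days (rest of 2019, 2020, to 31 May 2021 in 2021).
703 ÷ 7 = 100 full weeks with remainder 3, so 100 more Fridays after the first → 101.

101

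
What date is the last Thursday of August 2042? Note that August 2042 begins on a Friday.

August 2042 begins on a Friday, so the first Thursday is August 7 (6 days later).
August 2042 has 31 days. Adding weeks: 7, 14, 21, 28 — the last one ≤ 31 is the 28th.

August 28, 2042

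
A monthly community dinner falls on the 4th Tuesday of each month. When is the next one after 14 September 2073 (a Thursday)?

September 2073 starts on a Friday; its first Tuesday is the 5th, so the 4th Tuesday is the 26th — 26 September 2073.
26 September 2073 is after 14 September 2073, so that is the next one.

26 September 2073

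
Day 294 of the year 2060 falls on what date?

Jan has 31 days (294 − 31 = 263 remain).
Feb has 29 days (263 − 29 = 234 remain).
Mar has 31 days (234 − 31 = 203 remain).
Apr has 30 days (203 − 30 = 173 remain).
May has 31 days (173 − 31 = 142 remain).
Jun has 30 days (142 − 30 = 112 remain).
Jul has 31 days (112 − 31 = 81 remain).
Aug has 31 days (81 − 31 = 50 remain).
Sep has 30 days (50 − 30 = 20 remain).
20 into Oct → Oct 20.

Oct 20, 2060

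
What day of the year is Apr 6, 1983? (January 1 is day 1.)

Days in months before Apr: 31 + 28 + 31 = 90.
Plus 6 days into Apr → day 96.

96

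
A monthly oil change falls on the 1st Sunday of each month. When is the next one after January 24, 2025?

February 2, 2025

January 2025 starts on a Wednesday, so its 1st Sunday is January 5, 2025 (4 days in).
That is not after January 24, 2025, so look at February 2025.
February 2025 starts on a Saturday, so its 1st Sunday is February 2, 2025 (1 day in).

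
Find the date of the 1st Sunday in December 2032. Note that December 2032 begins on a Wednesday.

December 5, 2032

December 2032 begins on a Wednesday, so the first Sunday is December 5 (4 days later).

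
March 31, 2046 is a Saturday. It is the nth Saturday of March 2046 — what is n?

Day 31 falls in week ⌈31/7⌉ of the month.
Days 1–7 hold the 1st Saturday, 8–14 the 2nd, 15–21 the 3rd, 22–28 the 4th, 29–31 the 5th.
31 is in the range for the 5th.

5th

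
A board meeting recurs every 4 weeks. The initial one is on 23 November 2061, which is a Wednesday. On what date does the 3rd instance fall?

18 January 2062

The 3rd occurrence is 2 intervals after the first: 2 × 28 = 56 days after 23 November 2061.
November has 30 days — 7 days to the end of November leaves 49.
December has 31 days (18 left).
18 days into January → 18 January 2062.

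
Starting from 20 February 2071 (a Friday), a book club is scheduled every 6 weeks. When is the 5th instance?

The 5th occurrence is 4 intervals after the first: 4 × 42 = 168 days after 20 February 2071.
February has 28 days — 8 days to the end of February leaves 160.
March has 31 days (129 left).
April has 30 days (99 left).
May has 31 days (68 left).
June has 30 days (38 left).
July has 31 days (7 left).
7 days into August → 7 August 2071.

7 August 2071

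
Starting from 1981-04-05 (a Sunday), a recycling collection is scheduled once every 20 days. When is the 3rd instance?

1981-05-15

The 3rd occurrence is 2 intervals after the first: 2 × 20 = 40 days after 1981-04-05.
April has 30 days — 25 days to the end of April leaves 15.
15 days into May → 1981-05-15.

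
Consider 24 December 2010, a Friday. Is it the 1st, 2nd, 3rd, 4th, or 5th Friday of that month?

4th

Day 24 falls in week ⌈24/7⌉ of the month.
Days 1–7 hold the 1st Friday, 8–14 the 2nd, 15–21 the 3rd, 22–28 the 4th, 29–31 the 5th.
24 is in the range for the 4th.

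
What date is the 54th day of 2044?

January has 31 days (54 − 31 = 23 remain).
23 into February → February 23.

23 February 2044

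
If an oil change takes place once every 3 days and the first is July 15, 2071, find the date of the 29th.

The 29th occurrence is 28 intervals after the first: 28 × 3 = 84 days after July 15, 2071.
July has 31 days — 16 days to the end of July leaves 68.
August has 31 days (37 left).
September has 30 days (7 left).
7 days into October → October 7, 2071.

October 7, 2071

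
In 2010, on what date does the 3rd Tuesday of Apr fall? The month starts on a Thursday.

Apr 20, 2010

Apr 2010 begins on a Thursday, so the first Tuesday is Apr 6 (5 days later).
The 3rd Tuesday is 2 weeks later: 6 + 14 = 20.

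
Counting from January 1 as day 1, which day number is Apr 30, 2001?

Days in months before Apr: 31 + 28 + 31 = 90.
Plus 30 days into Apr → day 120.

120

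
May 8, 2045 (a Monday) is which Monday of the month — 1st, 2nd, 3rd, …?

2nd

Day 8 falls in week ⌈8/7⌉ of the month.
Days 1–7 hold the 1st Monday, 8–14 the 2nd, 15–21 the 3rd, 22–28 the 4th, 29–31 the 5th.
8 is in the range for the 2nd.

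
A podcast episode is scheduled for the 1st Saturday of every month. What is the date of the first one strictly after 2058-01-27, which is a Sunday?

January 2058 starts on a Tuesday, so its 1st Saturday is 2058-01-05 (4 days in).
That is not after 2058-01-27, so look at February 2058.
February 2058 starts on a Friday, so its 1st Saturday is 2058-02-02 (1 day in).

2058-02-02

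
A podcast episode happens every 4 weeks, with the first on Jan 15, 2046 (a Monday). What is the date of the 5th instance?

May 7, 2046

The 5th occurrence is 4 intervals after the first: 4 × 28 = 112 days after Jan 15, 2046.
Jan has 31 days — 16 days to the end of Jan leaves 96.
Feb has 28 days (68 left).
Mar has 31 days (37 left).
Apr has 30 days (7 left).
7 days into May → May 7, 2046.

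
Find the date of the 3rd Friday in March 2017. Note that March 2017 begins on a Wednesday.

2017-03-17

March 2017 begins on a Wednesday, so the first Friday is March 3 (2 days later).
The 3rd Friday is 2 weeks later: 3 + 14 = 17.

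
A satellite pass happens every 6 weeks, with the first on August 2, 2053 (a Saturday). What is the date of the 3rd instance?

The 3rd occurrence is 2 intervals after the first: 2 × 42 = 84 days after August 2, 2053.
August has 31 days — 29 days to the end of August leaves 55.
September has 30 days (25 left).
25 days into October → October 25, 2053.

October 25, 2053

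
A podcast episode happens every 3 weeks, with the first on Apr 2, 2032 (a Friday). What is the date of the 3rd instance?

The 3rd occurrence is 2 intervals after the first: 2 × 21 = 42 days after Apr 2, 2032.
Apr has 30 days — 28 days to the end of Apr leaves 14.
14 days into May → May 14, 2032.

May 14, 2032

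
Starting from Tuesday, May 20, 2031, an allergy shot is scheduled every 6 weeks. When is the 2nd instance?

July 1, 2031

The 2nd occurrence is 1 interval after the first: 1 × 42 = 42 days after May 20, 2031.
May has 31 days — 11 days to the end of May leaves 31.
June has 30 days (1 left).
1 day into July → July 1, 2031.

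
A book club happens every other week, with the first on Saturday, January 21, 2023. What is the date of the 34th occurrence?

The 34th occurrence is 33 intervals after the first: 33 × 14 = 462 days after January 21, 2023.
January has 31 days — 10 days to the end of January leaves 452.
From end of January to end of 2023 is 334 days (118 left).
January has 31 days (87 left).
February has 29 days (58 left).
March has 31 days (27 left).
27 days into April → April 27, 2024.

April 27, 2024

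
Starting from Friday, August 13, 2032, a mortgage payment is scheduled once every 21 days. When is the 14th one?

The 14th occurrence is 13 intervals after the first: 13 × 21 = 273 days after August 13, 2032.
August has 31 days — 18 days to the end of August leaves 255.
September has 30 days (225 left).
October has 31 days (194 left).
November has 30 days (164 left).
December has 31 days (133 left).
January has 31 days (102 left).
February has 28 days (74 left).
March has 31 days (43 left).
April has 30 days (13 left).
13 days into May → May 13, 2033.

May 13, 2033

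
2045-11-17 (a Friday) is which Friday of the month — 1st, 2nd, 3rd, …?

3rd

Day 17 falls in week ⌈17/7⌉ of the month.
Days 1–7 hold the 1st Friday, 8–14 the 2nd, 15–21 the 3rd, 22–28 the 4th, 29–31 the 5th.
17 is in the range for the 3rd.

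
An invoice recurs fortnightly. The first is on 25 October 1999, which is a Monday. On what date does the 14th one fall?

The 14th occurrence is 13 intervals after the first: 13 × 14 = 182 days after 25 October 1999.
October has 31 days — 6 days to the end of October leaves 176.
November has 30 days (146 left).
December has 31 days (115 left).
January has 31 days (84 left).
February has 29 days (55 left).
March has 31 days (24 left).
24 days into April → 24 April 2000.

24 April 2000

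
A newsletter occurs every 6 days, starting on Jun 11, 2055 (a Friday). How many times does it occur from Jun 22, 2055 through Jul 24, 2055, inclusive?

Occurrences land 6·i days after Jun 11, 2055 for i = 0, 1, 2, …
Jun 22, 2055 is 11 days after the start; 11 ÷ 6 = 1 remainder 5; since the remainder is 5, round up to i = 2. First occurrence in the window: #3 on Jun 23, 2055 (2×6 = 12 days in).
Jul 24, 2055 is 43 days after the start; 43 ÷ 6 = 7 remainder 1. Last occurrence in the window: #8 on Jul 23, 2055.
Occurrences #3 through #8: 6 in total.

6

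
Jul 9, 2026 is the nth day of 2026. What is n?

190

Days in months before Jul: 31 + 28 + 31 + 30 + 31 + 30 = 181.
Plus 9 days into Jul → day 190.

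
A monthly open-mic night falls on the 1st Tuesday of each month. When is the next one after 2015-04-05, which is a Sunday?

2015-04-07

April 2015 starts on a Wednesday, so its 1st Tuesday is 2015-04-07 (6 days in).
2015-04-07 is after 2015-04-05, so that is the next one.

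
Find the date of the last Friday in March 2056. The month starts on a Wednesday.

2056-03-31

March 2056 begins on a Wednesday, so the first Friday is March 3 (2 days later).
March 2056 has 31 days. Adding weeks: 3, 10, 17, 24, 31 — the last one ≤ 31 is the 31st.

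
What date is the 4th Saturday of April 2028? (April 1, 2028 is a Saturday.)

April 2028 begins on a Saturday, so the first Saturday is April 1.
The 4th Saturday is 3 weeks later: 1 + 21 = 22.

2028-04-22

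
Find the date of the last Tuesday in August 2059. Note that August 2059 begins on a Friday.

August 26, 2059

August 2059 begins on a Friday, so the first Tuesday is August 5 (4 days later).
August 2059 has 31 days. Adding weeks: 5, 12, 19, 26 — the last one ≤ 31 is the 26th.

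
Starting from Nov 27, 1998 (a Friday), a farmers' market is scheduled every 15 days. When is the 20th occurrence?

Sep 8, 1999

The 20th occurrence is 19 intervals after the first: 19 × 15 = 285 days after Nov 27, 1998.
Nov has 30 days — 3 days to the end of Nov leaves 282.
Dec has 31 days (251 left).
Jan has 31 days (220 left).
Feb has 28 days (192 left).
Mar has 31 days (161 left).
Apr has 30 days (131 left).
May has 31 days (100 left).
Jun has 30 days (70 left).
Jul has 31 days (39 left).
Aug has 31 days (8 left).
8 days into Sep → Sep 8, 1999.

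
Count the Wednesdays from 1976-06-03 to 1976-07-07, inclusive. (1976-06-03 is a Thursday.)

5

1976-06-03 is a Thursday; the first Wednesday on or after it is 1976-06-09 (6 days later).
From 1976-06-09 to 1976-07-07: 21 + 7 = 28 days (rest of June, July).
28 ÷ 7 = 4 full weeks with remainder 0, so 4 more Wednesdays after the first → 5.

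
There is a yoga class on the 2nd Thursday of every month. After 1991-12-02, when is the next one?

1991-12-12

December 1991 starts on a Sunday; its first Thursday is the 5th, so the 2nd Thursday is the 12th — 1991-12-12.
1991-12-12 is after 1991-12-02, so that is the next one.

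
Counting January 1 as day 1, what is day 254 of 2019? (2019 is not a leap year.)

January has 31 days (254 − 31 = 223 remain).
February has 28 days (223 − 28 = 195 remain).
March has 31 days (195 − 31 = 164 remain).
April has 30 days (164 − 30 = 134 remain).
May has 31 days (134 − 31 = 103 remain).
June has 30 days (103 − 30 = 73 remain).
July has 31 days (73 − 31 = 42 remain).
August has 31 days (42 − 31 = 11 remain).
11 into September → September 11.

2019-09-11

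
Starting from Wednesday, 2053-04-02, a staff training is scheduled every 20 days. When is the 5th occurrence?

The 5th occurrence is 4 intervals after the first: 4 × 20 = 80 days after 2053-04-02.
April has 30 days — 28 days to the end of April leaves 52.
May has 31 days (21 left).
21 days into June → 2053-06-21.

2053-06-21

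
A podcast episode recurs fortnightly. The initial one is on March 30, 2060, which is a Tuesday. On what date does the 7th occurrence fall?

The 7th occurrence is 6 intervals after the first: 6 × 14 = 84 days after March 30, 2060.
March has 31 days — 1 day to the end of March leaves 83.
April has 30 days (53 left).
May has 31 days (22 left).
22 days into June → June 22, 2060.

June 22, 2060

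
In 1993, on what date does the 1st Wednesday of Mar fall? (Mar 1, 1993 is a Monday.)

Mar 1993 begins on a Monday, so the first Wednesday is Mar 3 (2 days later).

Mar 3, 1993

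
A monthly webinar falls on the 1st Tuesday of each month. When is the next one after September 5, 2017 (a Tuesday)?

October 3, 2017

September 2017 starts on a Friday, so its 1st Tuesday is September 5, 2017 (4 days in).
That is not after September 5, 2017, so look at October 2017.
October 2017 starts on a Sunday, so its 1st Tuesday is October 3, 2017 (2 days in).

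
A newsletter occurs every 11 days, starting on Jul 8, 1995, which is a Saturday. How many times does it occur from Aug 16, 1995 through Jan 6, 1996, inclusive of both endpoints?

13

Occurrences land 11·i days after Jul 8, 1995 for i = 0, 1, 2, …
Aug 16, 1995 is 39 days after the start; 39 ÷ 11 = 3 remainder 6; since the remainder is 6, round up to i = 4. First occurrence in the window: #5 on Aug 21, 1995 (4×11 = 44 days in).
Jan 6, 1996 is 182 days after the start; 182 ÷ 11 = 16 remainder 6. Last occurrence in the window: #17 on Dec 31, 1995.
Occurrences #5 through #17: 13 in total.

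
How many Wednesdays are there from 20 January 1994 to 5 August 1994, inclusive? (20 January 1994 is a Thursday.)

20 January 1994 is a Thursday; the first Wednesday on or after it is 26 January 1994 (6 days later).
From 26 January 1994 to 5 August 1994: 5 + 28 + 31 + 30 + 31 + 30 + 31 + 5 = 191 days (rest of January, February, March, April, May, June, July, August).
191 ÷ 7 = 27 full weeks with remainder 2, so 27 more Wednesdays after the first → 28.

28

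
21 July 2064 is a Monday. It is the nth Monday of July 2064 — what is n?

3rd

Day 21 falls in week ⌈21/7⌉ of the month.
Days 1–7 hold the 1st Monday, 8–14 the 2nd, 15–21 the 3rd, 22–28 the 4th, 29–31 the 5th.
21 is in the range for the 3rd.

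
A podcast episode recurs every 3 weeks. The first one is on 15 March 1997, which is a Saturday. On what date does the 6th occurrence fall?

28 June 1997

The 6th occurrence is 5 intervals after the first: 5 × 21 = 105 days after 15 March 1997.
March has 31 days — 16 days to the end of March leaves 89.
April has 30 days (59 left).
May has 31 days (28 left).
28 days into June → 28 June 1997.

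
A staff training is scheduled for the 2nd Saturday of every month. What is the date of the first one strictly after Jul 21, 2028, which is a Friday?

Aug 12, 2028

Jul 2028 starts on a Saturday; its first Saturday is the 1st, so the 2nd Saturday is the 8th — Jul 8, 2028.
That is not after Jul 21, 2028, so look at Aug 2028.
Aug 2028 starts on a Tuesday; its first Saturday is the 5th, so the 2nd Saturday is the 12th — Aug 12, 2028.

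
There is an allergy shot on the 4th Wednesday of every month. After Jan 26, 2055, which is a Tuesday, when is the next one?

Jan 27, 2055

Jan 2055 starts on a Friday; its first Wednesday is the 6th, so the 4th Wednesday is the 27th — Jan 27, 2055.
Jan 27, 2055 is after Jan 26, 2055, so that is the next one.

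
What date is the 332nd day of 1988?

1988-11-27

January has 31 days (332 − 31 = 301 remain).
February has 29 days (301 − 29 = 272 remain).
March has 31 days (272 − 31 = 241 remain).
April has 30 days (241 − 30 = 211 remain).
May has 31 days (211 − 31 = 180 remain).
June has 30 days (180 − 30 = 150 remain).
July has 31 days (150 − 31 = 119 remain).
August has 31 days (119 − 31 = 88 remain).
September has 30 days (88 − 30 = 58 remain).
October has 31 days (58 − 31 = 27 remain).
27 into November → November 27.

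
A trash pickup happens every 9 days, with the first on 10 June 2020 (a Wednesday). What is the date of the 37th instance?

30 April 2021

The 37th occurrence is 36 intervals after the first: 36 × 9 = 324 days after 10 June 2020.
June has 30 days — 20 days to the end of June leaves 304.
July has 31 days (273 left).
August has 31 days (242 left).
September has 30 days (212 left).
October has 31 days (181 left).
November has 30 days (151 left).
December has 31 days (120 left).
January has 31 days (89 left).
February has 28 days (61 left).
March has 31 days (30 left).
30 days into April → 30 April 2021.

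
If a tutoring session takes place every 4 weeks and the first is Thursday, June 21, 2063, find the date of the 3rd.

August 16, 2063

The 3rd occurrence is 2 intervals after the first: 2 × 28 = 56 days after June 21, 2063.
June has 30 days — 9 days to the end of June leaves 47.
July has 31 days (16 left).
16 days into August → August 16, 2063.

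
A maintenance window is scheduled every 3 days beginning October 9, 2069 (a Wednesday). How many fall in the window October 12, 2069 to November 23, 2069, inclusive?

Occurrences land 3·i days after October 9, 2069 for i = 0, 1, 2, …
October 12, 2069 is 3 days after the start; 3 ÷ 3 = 1 remainder 0. First occurrence in the window: #2 on October 12, 2069 (1×3 = 3 days in).
November 23, 2069 is 45 days after the start; 45 ÷ 3 = 15 remainder 0. Last occurrence in the window: #16 on November 23, 2069.
Occurrences #2 through #16: 15 in total.

15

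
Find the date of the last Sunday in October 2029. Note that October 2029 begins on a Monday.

October 28, 2029

October 2029 begins on a Monday, so the first Sunday is October 7 (6 days later).
October 2029 has 31 days. Adding weeks: 7, 14, 21, 28 — the last one ≤ 31 is the 28th.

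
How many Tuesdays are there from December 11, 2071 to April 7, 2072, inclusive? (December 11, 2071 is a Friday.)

December 11, 2071 is a Friday; the first Tuesday on or after it is December 15, 2071 (4 days later).
From December 15, 2071 to April 7, 2072: 16 + 31 + 29 + 31 + 7 = 114 days (rest of December, January, February, March, April).
114 ÷ 7 = 16 full weeks with remainder 2, so 16 more Tuesdays after the first → 17.

17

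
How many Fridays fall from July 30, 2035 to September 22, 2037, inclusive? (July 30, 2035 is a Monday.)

112

July 30, 2035 is a Monday; the first Friday on or after it is August 3, 2035 (4 days later).
From August 3, 2035 to September 22, 2037: 150 + 366 + 265 = 781 days (rest of 2035, 2036, to September 22, 2037 in 2037).
781 ÷ 7 = 111 full weeks with remainder 4, so 111 more Fridays after the first → 112.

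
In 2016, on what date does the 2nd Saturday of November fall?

12 November 2016

The first Saturday of November 2016 is November 5.
The 2nd Saturday is 1 weeks later: 5 + 7 = 12.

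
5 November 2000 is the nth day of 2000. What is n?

310

Days in months before November: 31 + 29 + 31 + 30 + 31 + 30 + 31 + 31 + 30 + 31 = 305.
Plus 5 days into November → day 310.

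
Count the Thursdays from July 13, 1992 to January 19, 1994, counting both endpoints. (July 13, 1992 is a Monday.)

July 13, 1992 is a Monday; the first Thursday on or after it is July 16, 1992 (3 days later).
From July 16, 1992 to January 19, 1994: 168 + 365 + 19 = 552 days (rest of 1992, 1993, to January 19, 1994 in 1994).
552 ÷ 7 = 78 full weeks with remainder 6, so 78 more Thursdays after the first → 79.

79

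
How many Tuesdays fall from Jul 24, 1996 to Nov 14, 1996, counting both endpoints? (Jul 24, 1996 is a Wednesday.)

Jul 24, 1996 is a Wednesday; the first Tuesday on or after it is Jul 30, 1996 (6 days later).
From Jul 30, 1996 to Nov 14, 1996: 1 + 31 + 30 + 31 + 14 = 107 days (rest of Jul, Aug, Sep, Oct, Nov).
107 ÷ 7 = 15 full weeks with remainder 2, so 15 more Tuesdays after the first → 16.

16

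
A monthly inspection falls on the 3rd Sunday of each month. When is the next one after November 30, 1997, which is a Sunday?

December 21, 1997

November 1997 starts on a Saturday; its first Sunday is the 2nd, so the 3rd Sunday is the 16th — November 16, 1997.
That is not after November 30, 1997, so look at December 1997.
December 1997 starts on a Monday; its first Sunday is the 7th, so the 3rd Sunday is the 21st — December 21, 1997.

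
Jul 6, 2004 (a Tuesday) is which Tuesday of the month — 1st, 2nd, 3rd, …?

1st

Day 6 falls in week ⌈6/7⌉ of the month.
Days 1–7 hold the 1st Tuesday, 8–14 the 2nd, 15–21 the 3rd, 22–28 the 4th, 29–31 the 5th.
6 is in the range for the 1st.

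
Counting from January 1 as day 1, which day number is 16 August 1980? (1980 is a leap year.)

229

Days in months before August: 31 + 29 + 31 + 30 + 31 + 30 + 31 = 213.
Plus 16 days into August → day 229.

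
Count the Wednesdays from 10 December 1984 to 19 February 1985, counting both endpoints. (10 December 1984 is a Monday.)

10

10 December 1984 is a Monday; the first Wednesday on or after it is 12 December 1984 (2 days later).
From 12 December 1984 to 19 February 1985: 19 + 31 + 19 = 69 days (rest of December, January, February).
69 ÷ 7 = 9 full weeks with remainder 6, so 9 more Wednesdays after the first → 10.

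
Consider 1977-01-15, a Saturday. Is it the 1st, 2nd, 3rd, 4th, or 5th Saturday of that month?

Day 15 falls in week ⌈15/7⌉ of the month.
Days 1–7 hold the 1st Saturday, 8–14 the 2nd, 15–21 the 3rd, 22–28 the 4th, 29–31 the 5th.
15 is in the range for the 3rd.

3rd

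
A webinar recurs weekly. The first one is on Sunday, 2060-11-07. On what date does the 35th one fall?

The 35th occurrence is 34 intervals after the first: 34 × 7 = 238 days after 2060-11-07.
November has 30 days — 23 days to the end of November leaves 215.
December has 31 days (184 left).
January has 31 days (153 left).
February has 28 days (125 left).
March has 31 days (94 left).
April has 30 days (64 left).
May has 31 days (33 left).
June has 30 days (3 left).
3 days into July → 2061-07-03.

2061-07-03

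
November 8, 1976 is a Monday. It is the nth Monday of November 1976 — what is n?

Day 8 falls in week ⌈8/7⌉ of the month.
Days 1–7 hold the 1st Monday, 8–14 the 2nd, 15–21 the 3rd, 22–28 the 4th, 29–31 the 5th.
8 is in the range for the 2nd.

2nd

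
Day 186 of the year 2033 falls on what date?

July 5, 2033

January has 31 days (186 − 31 = 155 remain).
February has 28 days (155 − 28 = 127 remain).
March has 31 days (127 − 31 = 96 remain).
April has 30 days (96 − 30 = 66 remain).
May has 31 days (66 − 31 = 35 remain).
June has 30 days (35 − 30 = 5 remain).
5 into July → July 5.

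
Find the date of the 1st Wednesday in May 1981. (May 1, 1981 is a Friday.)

6 May 1981

May 1981 begins on a Friday, so the first Wednesday is May 6 (5 days later).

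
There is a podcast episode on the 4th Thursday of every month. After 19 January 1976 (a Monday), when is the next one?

January 1976 starts on a Thursday; its first Thursday is the 1st, so the 4th Thursday is the 22nd — 22 January 1976.
22 January 1976 is after 19 January 1976, so that is the next one.

22 January 1976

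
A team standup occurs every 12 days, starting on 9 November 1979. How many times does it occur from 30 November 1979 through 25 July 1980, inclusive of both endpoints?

20

Occurrences land 12·i days after 9 November 1979 for i = 0, 1, 2, …
30 November 1979 is 21 days after the start; 21 ÷ 12 = 1 remainder 9; since the remainder is 9, round up to i = 2. First occurrence in the window: #3 on 3 December 1979 (2×12 = 24 days in).
25 July 1980 is 259 days after the start; 259 ÷ 12 = 21 remainder 7. Last occurrence in the window: #22 on 18 July 1980.
Occurrences #3 through #22: 20 in total.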